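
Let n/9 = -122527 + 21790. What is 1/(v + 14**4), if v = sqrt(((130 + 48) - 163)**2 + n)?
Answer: 4802/184586933 - 3*I*sqrt(25178)/738347732 ≈ 2.6015e-5 - 6.4472e-7*I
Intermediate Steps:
n = -906633 (n = 9*(-122527 + 21790) = 9*(-100737) = -906633)
v = 6*I*sqrt(25178) (v = sqrt(((130 + 48) - 163)**2 - 906633) = sqrt((178 - 163)**2 - 906633) = sqrt(15**2 - 906633) = sqrt(225 - 906633) = sqrt(-906408) = 6*I*sqrt(25178) ≈ 952.05*I)
1/(v + 14**4) = 1/(6*I*sqrt(25178) + 14**4) = 1/(6*I*sqrt(25178) + 38416) = 1/(38416 + 6*I*sqrt(25178))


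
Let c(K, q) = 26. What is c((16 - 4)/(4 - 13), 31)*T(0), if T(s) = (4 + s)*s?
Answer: 0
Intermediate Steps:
T(s) = s*(4 + s)
c((16 - 4)/(4 - 13), 31)*T(0) = 26*(0*(4 + 0)) = 26*(0*4) = 26*0 = 0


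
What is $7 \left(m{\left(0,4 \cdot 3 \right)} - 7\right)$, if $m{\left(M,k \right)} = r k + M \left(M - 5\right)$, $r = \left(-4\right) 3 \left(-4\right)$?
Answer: $3983$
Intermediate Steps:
$r = 48$ ($r = \left(-12\right) \left(-4\right) = 48$)
$m{\left(M,k \right)} = 48 k + M \left(-5 + M\right)$ ($m{\left(M,k \right)} = 48 k + M \left(M - 5\right) = 48 k + M \left(-5 + M\right)$)
$7 \left(m{\left(0,4 \cdot 3 \right)} - 7\right) = 7 \left(\left(0^{2} - 0 + 48 \cdot 4 \cdot 3\right) - 7\right) = 7 \left(\left(0 + 0 + 48 \cdot 12\right) - 7\right) = 7 \left(\left(0 + 0 + 576\right) - 7\right) = 7 \left(576 - 7\right) = 7 \cdot 569 = 3983$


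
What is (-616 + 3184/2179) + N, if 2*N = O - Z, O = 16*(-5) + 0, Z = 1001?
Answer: -5033659/4358 ≈ -1155.0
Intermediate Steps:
O = -80 (O = -80 + 0 = -80)
N = -1081/2 (N = (-80 - 1*1001)/2 = (-80 - 1001)/2 = (½)*(-1081) = -1081/2 ≈ -540.50)
(-616 + 3184/2179) + N = (-616 + 3184/2179) - 1081/2 = -1339080/2179 - 1081/2 = -5033659/4358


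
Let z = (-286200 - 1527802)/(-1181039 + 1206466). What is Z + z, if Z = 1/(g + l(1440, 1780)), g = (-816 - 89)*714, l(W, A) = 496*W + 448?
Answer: -124291763609/1742207186 ≈ -71.342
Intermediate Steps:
l(W, A) = 448 + 496*W
g = -646170 (g = -905*714 = -646170)
z = -1814002/25427 ≈ -71.342
Z = 1/68518 (Z = 1/(-646170 + (448 + 496*1440)) = 1/(-646170 + (448 + 714240)) = 1/(-646170 + 714688) = 1/68518 ≈ 1.4595e-5)
Z + z = 1/68518 - 1814002/25427 = -124291763609/1742207186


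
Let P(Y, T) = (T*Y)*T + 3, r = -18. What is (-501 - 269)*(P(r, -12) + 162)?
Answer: 1868790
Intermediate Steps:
P(Y, T) = 3 + Y*T² (P(Y, T) = Y*T² + 3 = 3 + Y*T²)
(-501 - 269)*(P(r, -12) + 162) = (-501 - 269)*((3 - 18*(-12)²) + 162) = -770*((3 - 18*144) + 162) = -770*((3 - 2592) + 162) = -770*(-2589 + 162) = -770*(-2427) = 1868790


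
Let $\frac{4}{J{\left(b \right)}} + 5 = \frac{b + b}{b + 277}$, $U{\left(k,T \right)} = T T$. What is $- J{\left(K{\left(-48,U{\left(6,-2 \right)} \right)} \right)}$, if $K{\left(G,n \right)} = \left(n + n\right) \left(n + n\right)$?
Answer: $\frac{1364}{1577} \approx 0.86493$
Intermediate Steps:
$U{\left(k,T \right)} = T^{2}$
$K{\left(G,n \right)} = 4 n^{2}$ ($K{\left(G,n \right)} = 2 n 2 n = 4 n^{2}$)
$J{\left(b \right)} = \frac{4}{-5 + \frac{2 b}{277 + b}}$ ($J{\left(b \right)} = \frac{4}{-5 + \frac{b + b}{b + 277}} = \frac{4}{-5 + \frac{2 b}{277 + b}}$)
$- J{\left(K{\left(-48,U{\left(6,-2 \right)} \right)} \right)} = - \frac{4 \left(-277 - 4 \left(\left(-2\right)^{2}\right)^{2}\right)}{1385 + 3 \cdot 4 \left(\left(-2\right)^{2}\right)^{2}} = - \frac{4 \left(-277 - 4 \cdot 4^{2}\right)}{1385 + 3 \cdot 4 \cdot 4^{2}} = - \frac{4 \left(-277 - 4 \cdot 16\right)}{1385 + 3 \cdot 4 \cdot 16} = - \frac{4 \left(-277 - 64\right)}{1385 + 3 \cdot 64} = - \frac{4 \left(-277 - 64\right)}{1385 + 192} = - \frac{4 \left(-341\right)}{1577} = \left(-1\right) \left(- \frac{1364}{1577}\right) = \frac{1364}{1577}$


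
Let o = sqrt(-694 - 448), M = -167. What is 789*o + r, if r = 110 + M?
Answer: -57 + 789*I*sqrt(1142) ≈ -57.0 + 26663.0*I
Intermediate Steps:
r = -57 (r = 110 - 167 = -57)
o = I*sqrt(1142) (o = sqrt(-1142) = I*sqrt(1142) ≈ 33.794*I)
789*o + r = 789*(I*sqrt(1142)) - 57 = 789*I*sqrt(1142) - 57 = -57 + 789*I*sqrt(1142)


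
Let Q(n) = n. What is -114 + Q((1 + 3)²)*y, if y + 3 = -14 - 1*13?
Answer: -594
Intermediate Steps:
y = -30 (y = -3 + (-14 - 1*13) = -3 + (-14 - 13) = -3 - 27 = -30)
-114 + Q((1 + 3)²)*y = -114 + (1 + 3)²*(-30) = -114 + 4²*(-30) = -114 + 16*(-30) = -114 - 480 = -594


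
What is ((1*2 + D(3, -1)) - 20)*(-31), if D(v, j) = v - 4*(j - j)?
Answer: 465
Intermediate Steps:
D(v, j) = v (D(v, j) = v - 4*0 = v + 0 = v)
((1*2 + D(3, -1)) - 20)*(-31) = ((1*2 + 3) - 20)*(-31) = ((2 + 3) - 20)*(-31) = (5 - 20)*(-31) = -15*(-31) = 465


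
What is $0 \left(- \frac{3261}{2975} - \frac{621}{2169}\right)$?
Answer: $0$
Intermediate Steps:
$0 \left(- \frac{3261}{2975} - \frac{621}{2169}\right) = 0 \left(\left(-3261\right) \frac{1}{2975} - \frac{69}{241}\right) = 0 \left(- \frac{3261}{2975} - \frac{69}{241}\right) = 0 \left(- \frac{991176}{716975}\right) = 0$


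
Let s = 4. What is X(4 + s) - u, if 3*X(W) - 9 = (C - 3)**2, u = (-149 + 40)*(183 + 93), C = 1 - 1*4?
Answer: 30099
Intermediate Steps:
C = -3 (C = 1 - 4 = -3)
u = -30084 (u = -109*276 = -30084)
X(W) = 15 (X(W) = 3 + (-3 - 3)**2/3 = 3 + (1/3)*(-6)**2 = 3 + (1/3)*36 = 3 + 12 = 15)
X(4 + s) - u = 15 - 1*(-30084) = 15 + 30084 = 30099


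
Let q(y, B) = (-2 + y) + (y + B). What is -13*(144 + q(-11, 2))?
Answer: -1586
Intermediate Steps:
q(y, B) = -2 + B + 2*y (q(y, B) = (-2 + y) + (B + y) = -2 + B + 2*y)
-13*(144 + q(-11, 2)) = -13*(144 + (-2 + 2 + 2*(-11))) = -13*(144 + (-2 + 2 - 22)) = -13*(144 - 22) = -13*122 = -1586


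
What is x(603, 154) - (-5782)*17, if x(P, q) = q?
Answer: 98448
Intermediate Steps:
x(603, 154) - (-5782)*17 = 154 - (-5782)*17 = 154 - 1*(-98294) = 154 + 98294 = 98448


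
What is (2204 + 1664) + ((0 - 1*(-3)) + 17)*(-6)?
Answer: 3748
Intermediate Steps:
(2204 + 1664) + ((0 - 1*(-3)) + 17)*(-6) = 3868 + ((0 + 3) + 17)*(-6) = 3868 + (3 + 17)*(-6) = 3868 + 20*(-6) = 3868 - 120 = 3748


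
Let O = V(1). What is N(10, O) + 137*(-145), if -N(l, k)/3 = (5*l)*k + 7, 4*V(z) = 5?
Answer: -40147/2 ≈ -20074.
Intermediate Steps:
V(z) = 5/4 (V(z) = (¼)*5 = 5/4)
O = 5/4 ≈ 1.2500
N(l, k) = -21 - 15*k*l (N(l, k) = -3*((5*l)*k + 7) = -3*(5*k*l + 7) = -3*(7 + 5*k*l) = -21 - 15*k*l)
N(10, O) + 137*(-145) = (-21 - 15*5/4*10) + 137*(-145) = (-21 - 375/2) - 19865 = -417/2 - 19865 = -40147/2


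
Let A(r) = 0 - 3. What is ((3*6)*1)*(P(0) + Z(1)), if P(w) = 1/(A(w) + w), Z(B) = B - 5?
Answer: -78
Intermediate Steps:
A(r) = -3
Z(B) = -5 + B
P(w) = 1/(-3 + w)
((3*6)*1)*(P(0) + Z(1)) = ((3*6)*1)*(1/(-3 + 0) + (-5 + 1)) = (18*1)*(1/(-3) - 4) = 18*(-⅓ - 4) = 18*(-13/3) = -78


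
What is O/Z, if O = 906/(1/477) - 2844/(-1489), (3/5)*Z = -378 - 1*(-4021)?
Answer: 1930476186/27122135 ≈ 71.177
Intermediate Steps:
Z = 18215/3 (Z = 5*(-378 - 1*(-4021))/3 = 5*(-378 + 4021)/3 = (5/3)*3643 = 18215/3 ≈ 6071.7)
O = 643492062/1489 (O = 906/(1/477) - 2844*(-1/1489) = 906*477 + 2844/1489 = 432162 + 2844/1489 = 643492062/1489 ≈ 4.3216e+5)
O/Z = 643492062/(1489*(18215/3)) = (643492062/1489)*(3/18215) = 1930476186/27122135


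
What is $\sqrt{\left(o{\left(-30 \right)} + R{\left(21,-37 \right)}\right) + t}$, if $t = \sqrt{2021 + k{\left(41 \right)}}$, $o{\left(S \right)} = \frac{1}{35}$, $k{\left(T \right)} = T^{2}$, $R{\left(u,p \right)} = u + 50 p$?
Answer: $\frac{\sqrt{-2240490 + 1225 \sqrt{3702}}}{35} \approx 42.049 i$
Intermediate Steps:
$o{\left(S \right)} = \frac{1}{35}$
$t = \sqrt{3702}$ ($t = \sqrt{2021 + 41^{2}} = \sqrt{2021 + 1681} = \sqrt{3702} \approx 60.844$)
$\sqrt{\left(o{\left(-30 \right)} + R{\left(21,-37 \right)}\right) + t} = \sqrt{\left(\frac{1}{35} + \left(21 + 50 \left(-37\right)\right)\right) + \sqrt{3702}} = \sqrt{\left(\frac{1}{35} + \left(21 - 1850\right)\right) + \sqrt{3702}} = \sqrt{\left(\frac{1}{35} - 1829\right) + \sqrt{3702}} = \sqrt{- \frac{64014}{35} + \sqrt{3702}}$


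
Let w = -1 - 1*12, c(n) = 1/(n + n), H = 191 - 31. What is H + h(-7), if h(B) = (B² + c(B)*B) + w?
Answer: 393/2 ≈ 196.50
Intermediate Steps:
H = 160
c(n) = 1/(2*n)
w = -13 (w = -1 - 12 = -13)
h(B) = -25/2 + B² (h(B) = (B² + (1/(2*B))*B) - 13 = (B² + ½) - 13 = (½ + B²) - 13 = -25/2 + B²)
H + h(-7) = 160 + (-25/2 + (-7)²) = 160 + (-25/2 + 49) = 160 + 73/2 = 393/2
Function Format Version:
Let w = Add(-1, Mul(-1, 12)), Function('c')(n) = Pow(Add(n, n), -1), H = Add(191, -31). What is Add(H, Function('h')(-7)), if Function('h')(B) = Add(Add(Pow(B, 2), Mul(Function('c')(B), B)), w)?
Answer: Rational(393, 2) ≈ 196.50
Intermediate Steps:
H = 160
Function('c')(n) = Mul(Rational(1, 2), Pow(n, -1)) (Function('c')(n) = Pow(Mul(2, n), -1) = Mul(Rational(1, 2), Pow(n, -1)))
w = -13 (w = Add(-1, -12) = -13)
Function('h')(B) = Add(Rational(-25, 2), Pow(B, 2)) (Function('h')(B) = Add(Add(Pow(B, 2), Mul(Mul(Rational(1, 2), Pow(B, -1)), B)), -13) = Add(Add(Pow(B, 2), Rational(1, 2)), -13) = Add(Add(Rational(1, 2), Pow(B, 2)), -13) = Add(Rational(-25, 2), Pow(B, 2)))
Add(H, Function('h')(-7)) = Add(160, Add(Rational(-25, 2), Pow(-7, 2))) = Add(160, Add(Rational(-25, 2), 49)) = Add(160, Rational(73, 2)) = Rational(393, 2)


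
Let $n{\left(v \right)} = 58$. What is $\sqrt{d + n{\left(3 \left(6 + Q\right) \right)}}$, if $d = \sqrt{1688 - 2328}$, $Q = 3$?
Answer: $\sqrt{58 + 8 i \sqrt{10}} \approx 7.7871 + 1.6244 i$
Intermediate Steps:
$d = 8 i \sqrt{10}$ ($d = \sqrt{-640} = 8 i \sqrt{10} \approx 25.298 i$)
$\sqrt{d + n{\left(3 \left(6 + Q\right) \right)}} = \sqrt{8 i \sqrt{10} + 58} = \sqrt{58 + 8 i \sqrt{10}}$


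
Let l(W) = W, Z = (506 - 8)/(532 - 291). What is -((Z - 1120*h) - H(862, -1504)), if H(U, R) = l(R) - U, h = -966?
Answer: -261313424/241 ≈ -1.0843e+6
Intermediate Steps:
Z = 498/241 ≈ 2.0664
H(U, R) = R - U
-((Z - 1120*h) - H(862, -1504)) = -((498/241 - 1120*(-966)) - (-1504 - 1*862)) = -((498/241 + 1081920) - (-1504 - 862)) = -(260743218/241 - 1*(-2366)) = -(260743218/241 + 2366) = -1*261313424/241 = -261313424/241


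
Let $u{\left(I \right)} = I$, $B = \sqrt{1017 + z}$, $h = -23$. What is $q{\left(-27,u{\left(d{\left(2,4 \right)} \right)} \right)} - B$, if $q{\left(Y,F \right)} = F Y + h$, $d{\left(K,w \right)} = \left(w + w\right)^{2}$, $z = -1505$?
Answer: $-1751 - 2 i \sqrt{122} \approx -1751.0 - 22.091 i$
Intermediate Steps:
$d{\left(K,w \right)} = 4 w^{2}$ ($d{\left(K,w \right)} = \left(2 w\right)^{2} = 4 w^{2}$)
$B = 2 i \sqrt{122}$ ($B = \sqrt{1017 - 1505} = \sqrt{-488} = 2 i \sqrt{122} \approx 22.091 i$)
$q{\left(Y,F \right)} = -23 + F Y$ ($q{\left(Y,F \right)} = F Y - 23 = -23 + F Y$)
$q{\left(-27,u{\left(d{\left(2,4 \right)} \right)} \right)} - B = \left(-23 + 4 \cdot 4^{2} \left(-27\right)\right) - 2 i \sqrt{122} = \left(-23 + 4 \cdot 16 \left(-27\right)\right) - 2 i \sqrt{122} = \left(-23 + 64 \left(-27\right)\right) - 2 i \sqrt{122} = \left(-23 - 1728\right) - 2 i \sqrt{122} = -1751 - 2 i \sqrt{122}$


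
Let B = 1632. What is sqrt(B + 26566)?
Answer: sqrt(28198) ≈ 167.92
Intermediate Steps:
sqrt(B + 26566) = sqrt(1632 + 26566) = sqrt(28198)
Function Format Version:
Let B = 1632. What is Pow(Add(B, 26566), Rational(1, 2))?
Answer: Pow(28198, Rational(1, 2)) ≈ 167.92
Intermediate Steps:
Pow(Add(B, 26566), Rational(1, 2)) = Pow(Add(1632, 26566), Rational(1, 2)) = Pow(28198, Rational(1, 2))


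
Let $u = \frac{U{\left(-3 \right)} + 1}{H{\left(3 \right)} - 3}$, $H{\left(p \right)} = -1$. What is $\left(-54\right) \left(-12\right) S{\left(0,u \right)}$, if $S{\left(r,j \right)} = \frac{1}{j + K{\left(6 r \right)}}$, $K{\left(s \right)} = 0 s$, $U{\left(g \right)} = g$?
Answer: $1296$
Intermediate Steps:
$K{\left(s \right)} = 0$
$u = \frac{1}{2}$ ($u = \frac{-3 + 1}{-1 - 3} = - \frac{2}{-4} = \left(-2\right) \left(- \frac{1}{4}\right) = \frac{1}{2} \approx 0.5$)
$S{\left(r,j \right)} = \frac{1}{j}$ ($S{\left(r,j \right)} = \frac{1}{j + 0} = \frac{1}{j}$)
$\left(-54\right) \left(-12\right) S{\left(0,u \right)} = \left(-54\right) \left(-12\right) \frac{1}{\frac{1}{2}} = 648 \cdot 2 = 1296$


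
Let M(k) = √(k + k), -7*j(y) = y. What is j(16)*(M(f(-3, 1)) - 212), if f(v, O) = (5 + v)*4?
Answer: 3328/7 ≈ 475.43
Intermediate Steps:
j(y) = -y/7
f(v, O) = 20 + 4*v
M(k) = √2*√k (M(k) = √(2*k) = √2*√k)
j(16)*(M(f(-3, 1)) - 212) = (-⅐*16)*(√2*√(20 + 4*(-3)) - 212) = -16*(√2*√(20 - 12) - 212)/7 = -16*(√2*√8 - 212)/7 = -16*(√2*(2*√2) - 212)/7 = -16*(4 - 212)/7 = -16/7*(-208) = 3328/7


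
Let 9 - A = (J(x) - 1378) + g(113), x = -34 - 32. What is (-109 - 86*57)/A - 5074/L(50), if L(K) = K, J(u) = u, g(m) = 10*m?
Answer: -944726/8075 ≈ -116.99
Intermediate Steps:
x = -66
A = 323 (A = 9 - ((-66 - 1378) + 10*113) = 9 - (-1444 + 1130) = 9 - 1*(-314) = 9 + 314 = 323)
(-109 - 86*57)/A - 5074/L(50) = (-109 - 86*57)/323 - 5074/50 = (-109 - 4902)*(1/323) - 5074*1/50 = -5011*1/323 - 2537/25 = -5011/323 - 2537/25 = -944726/8075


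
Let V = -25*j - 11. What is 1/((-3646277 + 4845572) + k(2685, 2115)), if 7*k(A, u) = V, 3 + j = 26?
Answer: 7/8394479 ≈ 8.3388e-7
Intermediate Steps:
j = 23 (j = -3 + 26 = 23)
V = -586 (V = -25*23 - 11 = -575 - 11 = -586)
k(A, u) = -586/7 (k(A, u) = (⅐)*(-586) = -586/7)
1/((-3646277 + 4845572) + k(2685, 2115)) = 1/((-3646277 + 4845572) - 586/7) = 1/(1199295 - 586/7) = 1/(8394479/7) = 7/8394479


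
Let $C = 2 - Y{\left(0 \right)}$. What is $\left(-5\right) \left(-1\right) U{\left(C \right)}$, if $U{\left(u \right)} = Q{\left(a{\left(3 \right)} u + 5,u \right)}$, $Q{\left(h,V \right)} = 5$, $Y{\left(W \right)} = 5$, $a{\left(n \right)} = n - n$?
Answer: $25$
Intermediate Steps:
$a{\left(n \right)} = 0$
$C = -3$ ($C = 2 - 5 = -3$)
$U{\left(u \right)} = 5$
$\left(-5\right) \left(-1\right) U{\left(C \right)} = \left(-5\right) \left(-1\right) 5 = 5 \cdot 5 = 25$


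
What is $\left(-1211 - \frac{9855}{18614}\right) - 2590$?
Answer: $- \frac{70761669}{18614} \approx -3801.5$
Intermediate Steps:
$\left(-1211 - \frac{9855}{18614}\right) - 2590 = - \frac{22551409}{18614} - 2590 = - \frac{70761669}{18614}$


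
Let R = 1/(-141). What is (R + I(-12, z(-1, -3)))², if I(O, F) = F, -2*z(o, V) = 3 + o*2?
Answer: 20449/79524 ≈ 0.25714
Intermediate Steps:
z(o, V) = -3/2 - o (z(o, V) = -(3 + o*2)/2 = -(3 + 2*o)/2 = -3/2 - o)
R = -1/141 ≈ -0.0070922
(R + I(-12, z(-1, -3)))² = (-1/141 + (-3/2 - 1*(-1)))² = (-1/141 + (-3/2 + 1))² = (-1/141 - ½)² = (-143/282)² = 20449/79524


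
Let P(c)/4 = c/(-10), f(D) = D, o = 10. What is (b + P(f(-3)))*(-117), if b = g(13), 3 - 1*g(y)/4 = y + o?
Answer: 46098/5 ≈ 9219.6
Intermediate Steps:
g(y) = -28 - 4*y (g(y) = 12 - 4*(y + 10) = 12 - 4*(10 + y) = 12 + (-40 - 4*y) = -28 - 4*y)
b = -80 (b = -28 - 4*13 = -28 - 52 = -80)
P(c) = -2*c/5 (P(c) = 4*(c/(-10)) = 4*(c*(-⅒)) = 4*(-c/10) = -2*c/5)
(b + P(f(-3)))*(-117) = (-80 - ⅖*(-3))*(-117) = (-80 + 6/5)*(-117) = -394/5*(-117) = 46098/5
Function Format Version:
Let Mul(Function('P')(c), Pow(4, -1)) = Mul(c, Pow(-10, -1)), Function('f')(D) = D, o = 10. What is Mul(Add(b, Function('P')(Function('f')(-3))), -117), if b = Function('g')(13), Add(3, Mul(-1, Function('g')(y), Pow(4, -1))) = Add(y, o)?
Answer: Rational(46098, 5) ≈ 9219.6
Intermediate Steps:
Function('g')(y) = Add(-28, Mul(-4, y)) (Function('g')(y) = Add(12, Mul(-4, Add(y, 10))) = Add(12, Mul(-4, Add(10, y))) = Add(12, Add(-40, Mul(-4, y))) = Add(-28, Mul(-4, y)))
b = -80 (b = Add(-28, Mul(-4, 13)) = Add(-28, -52) = -80)
Function('P')(c) = Mul(Rational(-2, 5), c) (Function('P')(c) = Mul(4, Mul(c, Pow(-10, -1))) = Mul(4, Mul(c, Rational(-1, 10))) = Mul(4, Mul(Rational(-1, 10), c)) = Mul(Rational(-2, 5), c))
Mul(Add(b, Function('P')(Function('f')(-3))), -117) = Mul(Add(-80, Mul(Rational(-2, 5), -3)), -117) = Mul(Add(-80, Rational(6, 5)), -117) = Mul(Rational(-394, 5), -117) = Rational(46098, 5)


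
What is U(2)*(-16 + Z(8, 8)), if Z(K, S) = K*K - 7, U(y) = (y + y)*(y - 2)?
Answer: 0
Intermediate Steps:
U(y) = 2*y*(-2 + y) (U(y) = (2*y)*(-2 + y) = 2*y*(-2 + y))
Z(K, S) = -7 + K² (Z(K, S) = K² - 7 = -7 + K²)
U(2)*(-16 + Z(8, 8)) = (2*2*(-2 + 2))*(-16 + (-7 + 8²)) = (2*2*0)*(-16 + (-7 + 64)) = 0*(-16 + 57) = 0*41 = 0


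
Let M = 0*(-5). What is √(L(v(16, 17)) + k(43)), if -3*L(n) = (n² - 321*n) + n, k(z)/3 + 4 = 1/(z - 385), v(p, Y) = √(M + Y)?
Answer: √(-229710 + 1386240*√17)/114 ≈ 20.546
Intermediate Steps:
M = 0
v(p, Y) = √Y (v(p, Y) = √(0 + Y) = √Y)
k(z) = -12 + 3/(-385 + z) (k(z) = -12 + 3/(z - 385) = -12 + 3/(-385 + z))
L(n) = -n²/3 + 320*n/3 (L(n) = -((n² - 321*n) + n)/3 = -(n² - 320*n)/3 = -n²/3 + 320*n/3)
√(L(v(16, 17)) + k(43)) = √(√17*(320 - √17)/3 + 3*(1541 - 4*43)/(-385 + 43)) = √(√17*(320 - √17)/3 + 3*(1541 - 172)/(-342)) = √(√17*(320 - √17)/3 + 3*(-1/342)*1369) = √(√17*(320 - √17)/3 - 1369/114) = √(-1369/114 + √17*(320 - √17)/3)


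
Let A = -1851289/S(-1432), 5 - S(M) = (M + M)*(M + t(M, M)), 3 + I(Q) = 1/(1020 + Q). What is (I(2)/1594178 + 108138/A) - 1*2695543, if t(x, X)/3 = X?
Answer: -5240036951652327310221/3016212447741724 ≈ -1.7373e+6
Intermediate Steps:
I(Q) = -3 + 1/(1020 + Q)
t(x, X) = 3*X
S(M) = 5 - 8*M² (S(M) = 5 - (M + M)*(M + 3*M) = 5 - 2*M*4*M = 5 - 8*M²)
A = 1851289/16404987 (A = -1851289/(5 - 8*(-1432)²) = -1851289/(5 - 8*2050624) = -1851289/(5 - 16404992) = -1851289/(-16404987) = -1851289*(-1/16404987) = 1851289/16404987 ≈ 0.11285)
(I(2)/1594178 + 108138/A) - 1*2695543 = (((-3059 - 3*2)/(1020 + 2))/1594178 + 108138/(1851289/16404987)) - 1*2695543 = (((-3059 - 6)/1022)*(1/1594178) + 108138*(16404987/1851289)) - 2695543 = (((1/1022)*(-3065))*(1/1594178) + 1774002484206/1851289) - 2695543 = (-3065/1022*1/1594178 + 1774002484206/1851289) - 2695543 = (-3065/1629249916 + 1774002484206/1851289) - 2695543 = 2890293398370742625911/3016212447741724 - 2695543 = -5240036951652327310221/3016212447741724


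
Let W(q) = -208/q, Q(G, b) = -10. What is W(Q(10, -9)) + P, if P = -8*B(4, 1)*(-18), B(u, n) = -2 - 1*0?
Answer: -1336/5 ≈ -267.20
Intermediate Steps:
B(u, n) = -2 (B(u, n) = -2 + 0 = -2)
P = -288 (P = -8*(-2)*(-18) = 16*(-18) = -288)
W(Q(10, -9)) + P = -208/(-10) - 288 = -208*(-⅒) - 288 = 104/5 - 288 = -1336/5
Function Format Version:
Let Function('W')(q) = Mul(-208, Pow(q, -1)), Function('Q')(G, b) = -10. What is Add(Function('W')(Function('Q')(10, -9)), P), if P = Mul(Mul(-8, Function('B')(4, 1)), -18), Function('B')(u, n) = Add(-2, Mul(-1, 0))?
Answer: Rational(-1336, 5) ≈ -267.20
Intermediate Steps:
Function('B')(u, n) = -2 (Function('B')(u, n) = Add(-2, 0) = -2)
P = -288 (P = Mul(Mul(-8, -2), -18) = Mul(16, -18) = -288)
Add(Function('W')(Function('Q')(10, -9)), P) = Add(Mul(-208, Pow(-10, -1)), -288) = Add(Mul(-208, Rational(-1, 10)), -288) = Add(Rational(104, 5), -288) = Rational(-1336, 5)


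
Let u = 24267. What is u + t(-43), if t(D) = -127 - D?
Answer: 24183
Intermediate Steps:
u + t(-43) = 24267 + (-127 - 1*(-43)) = 24267 + (-127 + 43) = 24267 - 84 = 24183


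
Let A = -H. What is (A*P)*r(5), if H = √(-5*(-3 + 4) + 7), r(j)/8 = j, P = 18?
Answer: -720*√2 ≈ -1018.2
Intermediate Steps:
r(j) = 8*j
H = √2 (H = √(-5*1 + 7) = √(-5 + 7) = √2 ≈ 1.4142)
A = -√2 ≈ -1.4142
(A*P)*r(5) = (-√2*18)*(8*5) = -18*√2*40 = -720*√2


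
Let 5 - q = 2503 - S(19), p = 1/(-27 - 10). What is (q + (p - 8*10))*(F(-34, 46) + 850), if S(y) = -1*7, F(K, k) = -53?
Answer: -76229862/37 ≈ -2.0603e+6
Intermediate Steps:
S(y) = -7
p = -1/37 (p = 1/(-37) = -1/37 ≈ -0.027027)
q = -2505 (q = 5 - (2503 - 1*(-7)) = 5 - (2503 + 7) = 5 - 1*2510 = 5 - 2510 = -2505)
(q + (p - 8*10))*(F(-34, 46) + 850) = (-2505 + (-1/37 - 8*10))*(-53 + 850) = (-2505 + (-1/37 - 80))*797 = (-2505 - 2961/37)*797 = -95646/37*797 = -76229862/37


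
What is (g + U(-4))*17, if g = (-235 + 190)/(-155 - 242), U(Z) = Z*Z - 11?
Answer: 34510/397 ≈ 86.927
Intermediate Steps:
U(Z) = -11 + Z**2 (U(Z) = Z**2 - 11 = -11 + Z**2)
g = 45/397 (g = -45/(-397) = -45*(-1/397) = 45/397 ≈ 0.11335)
(g + U(-4))*17 = (45/397 + (-11 + (-4)**2))*17 = (45/397 + (-11 + 16))*17 = (45/397 + 5)*17 = (2030/397)*17 = 34510/397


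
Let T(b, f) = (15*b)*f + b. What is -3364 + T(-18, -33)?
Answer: 5528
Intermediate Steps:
T(b, f) = b + 15*b*f (T(b, f) = 15*b*f + b = b + 15*b*f)
-3364 + T(-18, -33) = -3364 - 18*(1 + 15*(-33)) = -3364 - 18*(1 - 495) = -3364 - 18*(-494) = -3364 + 8892 = 5528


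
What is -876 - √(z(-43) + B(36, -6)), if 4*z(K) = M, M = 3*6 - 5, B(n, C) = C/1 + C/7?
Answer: -876 - I*√707/14 ≈ -876.0 - 1.8992*I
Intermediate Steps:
B(n, C) = 8*C/7 (B(n, C) = C*1 + C*(⅐) = C + C/7 = 8*C/7)
M = 13 (M = 18 - 5 = 13)
z(K) = 13/4 (z(K) = (¼)*13 = 13/4)
-876 - √(z(-43) + B(36, -6)) = -876 - √(13/4 + (8/7)*(-6)) = -876 - √(13/4 - 48/7) = -876 - √(-101/28) = -876 - I*√707/14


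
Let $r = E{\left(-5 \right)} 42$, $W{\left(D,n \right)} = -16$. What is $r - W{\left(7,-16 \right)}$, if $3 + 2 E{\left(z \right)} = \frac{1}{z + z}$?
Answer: $- \frac{491}{10} \approx -49.1$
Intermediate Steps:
$E{\left(z \right)} = - \frac{3}{2} + \frac{1}{4 z}$ ($E{\left(z \right)} = - \frac{3}{2} + \frac{1}{2 \left(z + z\right)} = - \frac{3}{2} + \frac{1}{2 \cdot 2 z} = - \frac{3}{2} + \frac{\frac{1}{2} \frac{1}{z}}{2} = - \frac{3}{2} + \frac{1}{4 z}$)
$r = - \frac{651}{10}$ ($r = \frac{1 - -30}{4 \left(-5\right)} 42 = \frac{1}{4} \left(- \frac{1}{5}\right) \left(1 + 30\right) 42 = \frac{1}{4} \left(- \frac{1}{5}\right) 31 \cdot 42 = \left(- \frac{31}{20}\right) 42 = - \frac{651}{10} \approx -65.1$)
$r - W{\left(7,-16 \right)} = - \frac{651}{10} - -16 = - \frac{651}{10} + 16 = - \frac{491}{10}$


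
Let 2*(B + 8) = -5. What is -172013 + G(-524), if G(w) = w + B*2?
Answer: -172558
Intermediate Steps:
B = -21/2 (B = -8 + (½)*(-5) = -8 - 5/2 = -21/2 ≈ -10.500)
G(w) = -21 + w (G(w) = w - 21/2*2 = w - 21 = -21 + w)
-172013 + G(-524) = -172013 + (-21 - 524) = -172013 - 545 = -172558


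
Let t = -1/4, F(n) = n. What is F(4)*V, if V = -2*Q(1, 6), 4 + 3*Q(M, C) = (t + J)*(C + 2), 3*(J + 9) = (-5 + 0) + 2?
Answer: 688/3 ≈ 229.33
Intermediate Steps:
t = -¼ (t = -1*¼ = -¼ ≈ -0.25000)
J = -10 (J = -9 + ((-5 + 0) + 2)/3 = -9 + (-5 + 2)/3 = -9 + (⅓)*(-3) = -9 - 1 = -10)
Q(M, C) = -49/6 - 41*C/12 (Q(M, C) = -4/3 + ((-¼ - 10)*(C + 2))/3 = -4/3 + (-41*(2 + C)/4)/3 = -4/3 + (-41/2 - 41*C/4)/3 = -4/3 + (-41/6 - 41*C/12) = -49/6 - 41*C/12)
V = 172/3 (V = -2*(-49/6 - 41/12*6) = -2*(-49/6 - 41/2) = -2*(-86/3) = 172/3 ≈ 57.333)
F(4)*V = 4*(172/3) = 688/3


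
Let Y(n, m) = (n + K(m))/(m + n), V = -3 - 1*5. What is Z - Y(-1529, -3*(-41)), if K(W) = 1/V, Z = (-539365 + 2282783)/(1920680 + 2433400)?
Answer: -11187997/16281480 ≈ -0.68716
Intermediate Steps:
V = -8 (V = -3 - 5 = -8)
Z = 18547/46320 (Z = 1743418/4354080 = 1743418*(1/4354080) = 18547/46320 ≈ 0.40041)
K(W) = -⅛ (K(W) = 1/(-8) = -⅛)
Y(n, m) = (-⅛ + n)/(m + n) (Y(n, m) = (n - ⅛)/(m + n) = (-⅛ + n)/(m + n))
Z - Y(-1529, -3*(-41)) = 18547/46320 - (-⅛ - 1529)/(-3*(-41) - 1529) = 18547/46320 - (-12233)/((123 - 1529)*8) = 18547/46320 - (-12233)/((-1406)*8) = 18547/46320 - (-1)*(-12233)/(1406*8) = 18547/46320 - 1*12233/11248 = 18547/46320 - 12233/11248 = -11187997/16281480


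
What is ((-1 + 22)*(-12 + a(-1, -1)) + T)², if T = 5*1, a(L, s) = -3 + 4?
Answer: 51076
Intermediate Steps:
a(L, s) = 1
T = 5
((-1 + 22)*(-12 + a(-1, -1)) + T)² = ((-1 + 22)*(-12 + 1) + 5)² = (21*(-11) + 5)² = (-231 + 5)² = (-226)² = 51076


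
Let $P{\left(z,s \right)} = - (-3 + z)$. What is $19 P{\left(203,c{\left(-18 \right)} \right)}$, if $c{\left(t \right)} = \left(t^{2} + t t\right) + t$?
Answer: $-3800$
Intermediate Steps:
$c{\left(t \right)} = t + 2 t^{2}$ ($c{\left(t \right)} = \left(t^{2} + t^{2}\right) + t = 2 t^{2} + t = t + 2 t^{2}$)
$P{\left(z,s \right)} = 3 - z$
$19 P{\left(203,c{\left(-18 \right)} \right)} = 19 \left(3 - 203\right) = 19 \left(-200\right) = -3800$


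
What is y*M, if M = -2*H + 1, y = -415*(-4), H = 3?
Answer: -8300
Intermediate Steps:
y = 1660
M = -5 (M = -2*3 + 1 = -6 + 1 = -5)
y*M = 1660*(-5) = -8300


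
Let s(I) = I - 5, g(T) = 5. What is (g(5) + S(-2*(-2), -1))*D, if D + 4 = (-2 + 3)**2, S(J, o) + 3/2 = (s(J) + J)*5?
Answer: -111/2 ≈ -55.500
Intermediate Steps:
s(I) = -5 + I
S(J, o) = -53/2 + 10*J (S(J, o) = -3/2 + ((-5 + J) + J)*5 = -3/2 + (-5 + 2*J)*5 = -3/2 + (-25 + 10*J) = -53/2 + 10*J)
D = -3 (D = -4 + (-2 + 3)**2 = -4 + 1**2 = -4 + 1 = -3)
(g(5) + S(-2*(-2), -1))*D = (5 + (-53/2 + 10*(-2*(-2))))*(-3) = (5 + (-53/2 + 10*4))*(-3) = (5 + (-53/2 + 40))*(-3) = (5 + 27/2)*(-3) = (37/2)*(-3) = -111/2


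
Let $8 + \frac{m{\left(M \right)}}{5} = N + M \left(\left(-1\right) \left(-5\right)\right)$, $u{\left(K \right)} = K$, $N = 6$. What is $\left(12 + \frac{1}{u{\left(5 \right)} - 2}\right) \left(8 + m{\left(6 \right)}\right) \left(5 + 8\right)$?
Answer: $\frac{71188}{3} \approx 23729.0$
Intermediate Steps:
$m{\left(M \right)} = -10 + 25 M$ ($m{\left(M \right)} = -40 + 5 \left(6 + M \left(\left(-1\right) \left(-5\right)\right)\right) = -40 + 5 \left(6 + M 5\right) = -40 + 5 \left(6 + 5 M\right) = -40 + \left(30 + 25 M\right) = -10 + 25 M$)
$\left(12 + \frac{1}{u{\left(5 \right)} - 2}\right) \left(8 + m{\left(6 \right)}\right) \left(5 + 8\right) = \left(12 + \frac{1}{5 - 2}\right) \left(8 + \left(-10 + 25 \cdot 6\right)\right) \left(5 + 8\right) = \left(12 + \frac{1}{3}\right) \left(8 + \left(-10 + 150\right)\right) 13 = \left(12 + \frac{1}{3}\right) \left(8 + 140\right) 13 = \frac{37 \cdot 148 \cdot 13}{3} = \frac{37}{3} \cdot 1924 = \frac{71188}{3}$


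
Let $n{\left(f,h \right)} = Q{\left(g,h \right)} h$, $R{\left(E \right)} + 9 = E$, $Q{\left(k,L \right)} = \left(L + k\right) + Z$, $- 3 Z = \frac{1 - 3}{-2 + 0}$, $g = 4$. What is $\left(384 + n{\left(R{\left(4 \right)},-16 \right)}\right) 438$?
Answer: $254624$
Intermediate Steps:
$Z = - \frac{1}{3}$ ($Z = - \frac{\left(1 - 3\right) \frac{1}{-2 + 0}}{3} = - \frac{\left(-2\right) \frac{1}{-2}}{3} = - \frac{\left(-2\right) \left(- \frac{1}{2}\right)}{3} = \left(- \frac{1}{3}\right) 1 = - \frac{1}{3} \approx -0.33333$)
$Q{\left(k,L \right)} = - \frac{1}{3} + L + k$ ($Q{\left(k,L \right)} = \left(L + k\right) - \frac{1}{3} = - \frac{1}{3} + L + k$)
$R{\left(E \right)} = -9 + E$
$n{\left(f,h \right)} = h \left(\frac{11}{3} + h\right)$ ($n{\left(f,h \right)} = \left(- \frac{1}{3} + h + 4\right) h = \left(\frac{11}{3} + h\right) h = h \left(\frac{11}{3} + h\right)$)
$\left(384 + n{\left(R{\left(4 \right)},-16 \right)}\right) 438 = \left(384 + \frac{1}{3} \left(-16\right) \left(11 + 3 \left(-16\right)\right)\right) 438 = \left(384 + \frac{1}{3} \left(-16\right) \left(11 - 48\right)\right) 438 = \left(384 + \frac{1}{3} \left(-16\right) \left(-37\right)\right) 438 = \left(384 + \frac{592}{3}\right) 438 = \frac{1744}{3} \cdot 438 = 254624$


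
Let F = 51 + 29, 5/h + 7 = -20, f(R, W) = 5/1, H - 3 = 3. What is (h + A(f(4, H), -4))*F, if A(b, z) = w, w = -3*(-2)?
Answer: 12560/27 ≈ 465.19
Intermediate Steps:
H = 6 (H = 3 + 3 = 6)
f(R, W) = 5 (f(R, W) = 5*1 = 5)
w = 6
A(b, z) = 6
h = -5/27 (h = 5/(-7 - 20) = 5/(-27) = 5*(-1/27) = -5/27 ≈ -0.18519)
F = 80
(h + A(f(4, H), -4))*F = (-5/27 + 6)*80 = (157/27)*80 = 12560/27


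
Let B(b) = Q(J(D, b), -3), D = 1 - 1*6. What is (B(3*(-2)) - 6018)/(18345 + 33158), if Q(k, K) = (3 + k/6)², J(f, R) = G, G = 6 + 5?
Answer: -215807/1854108 ≈ -0.11639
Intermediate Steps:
G = 11
D = -5 (D = 1 - 6 = -5)
J(f, R) = 11
Q(k, K) = (3 + k/6)² (Q(k, K) = (3 + k*(⅙))² = (3 + k/6)²)
B(b) = 841/36 (B(b) = (18 + 11)²/36 = (1/36)*29² = (1/36)*841 = 841/36)
(B(3*(-2)) - 6018)/(18345 + 33158) = (841/36 - 6018)/(18345 + 33158) = -215807/36/51503 = -215807/36*1/51503 = -215807/1854108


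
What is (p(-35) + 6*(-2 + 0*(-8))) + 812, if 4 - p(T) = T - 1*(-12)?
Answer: 827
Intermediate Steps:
p(T) = -8 - T (p(T) = 4 - (T - 1*(-12)) = 4 - (T + 12) = 4 - (12 + T) = 4 + (-12 - T) = -8 - T)
(p(-35) + 6*(-2 + 0*(-8))) + 812 = ((-8 - 1*(-35)) + 6*(-2 + 0*(-8))) + 812 = ((-8 + 35) + 6*(-2 + 0)) + 812 = (27 + 6*(-2)) + 812 = (27 - 12) + 812 = 15 + 812 = 827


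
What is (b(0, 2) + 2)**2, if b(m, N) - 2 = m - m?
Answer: 16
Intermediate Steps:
b(m, N) = 2 (b(m, N) = 2 + (m - m) = 2 + 0 = 2)
(b(0, 2) + 2)**2 = (2 + 2)**2 = 4**2 = 16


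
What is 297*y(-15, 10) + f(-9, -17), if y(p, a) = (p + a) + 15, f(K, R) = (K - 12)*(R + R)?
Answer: 3684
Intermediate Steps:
f(K, R) = 2*R*(-12 + K) (f(K, R) = (-12 + K)*(2*R) = 2*R*(-12 + K))
y(p, a) = 15 + a + p (y(p, a) = (a + p) + 15 = 15 + a + p)
297*y(-15, 10) + f(-9, -17) = 297*(15 + 10 - 15) + 2*(-17)*(-12 - 9) = 297*10 + 2*(-17)*(-21) = 2970 + 714 = 3684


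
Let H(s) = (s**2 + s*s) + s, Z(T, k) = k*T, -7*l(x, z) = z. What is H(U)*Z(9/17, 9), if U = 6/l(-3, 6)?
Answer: 7371/17 ≈ 433.59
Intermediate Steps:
l(x, z) = -z/7
Z(T, k) = T*k
U = -7 (U = 6/((-1/7*6)) = 6/(-6/7) = 6*(-7/6) = -7)
H(s) = s + 2*s**2 (H(s) = (s**2 + s**2) + s = 2*s**2 + s = s + 2*s**2)
H(U)*Z(9/17, 9) = (-7*(1 + 2*(-7)))*((9/17)*9) = (-7*(1 - 14))*((9*(1/17))*9) = (-7*(-13))*((9/17)*9) = 91*(81/17) = 7371/17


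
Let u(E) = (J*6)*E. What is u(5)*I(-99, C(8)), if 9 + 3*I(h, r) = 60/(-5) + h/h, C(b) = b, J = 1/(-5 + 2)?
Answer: 200/3 ≈ 66.667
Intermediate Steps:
J = -1/3 (J = 1/(-3) = -1/3 ≈ -0.33333)
I(h, r) = -20/3 (I(h, r) = -3 + (60/(-5) + h/h)/3 = -3 + (60*(-1/5) + 1)/3 = -3 + (-12 + 1)/3 = -3 + (1/3)*(-11) = -3 - 11/3 = -20/3)
u(E) = -2*E (u(E) = (-1/3*6)*E = -2*E)
u(5)*I(-99, C(8)) = -2*5*(-20/3) = -10*(-20/3) = 200/3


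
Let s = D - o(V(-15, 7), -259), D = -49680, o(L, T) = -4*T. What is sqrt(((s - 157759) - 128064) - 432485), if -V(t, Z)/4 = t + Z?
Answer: 32*I*sqrt(751) ≈ 876.94*I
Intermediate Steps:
V(t, Z) = -4*Z - 4*t (V(t, Z) = -4*(t + Z) = -4*(Z + t) = -4*Z - 4*t)
s = -50716 (s = -49680 - (-4)*(-259) = -49680 - 1*1036 = -49680 - 1036 = -50716)
sqrt(((s - 157759) - 128064) - 432485) = sqrt(((-50716 - 157759) - 128064) - 432485) = sqrt((-208475 - 128064) - 432485) = sqrt(-336539 - 432485) = sqrt(-769024) = 32*I*sqrt(751)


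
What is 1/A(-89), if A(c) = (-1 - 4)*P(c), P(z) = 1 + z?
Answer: 1/440 ≈ 0.0022727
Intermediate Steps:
A(c) = -5 - 5*c (A(c) = (-1 - 4)*(1 + c) = -5*(1 + c) = -5 - 5*c)
1/A(-89) = 1/(-5 - 5*(-89)) = 1/(-5 + 445) = 1/440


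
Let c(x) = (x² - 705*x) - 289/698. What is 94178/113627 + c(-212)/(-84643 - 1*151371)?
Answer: 96205500635/18718658819044 ≈ 0.0051396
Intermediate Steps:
c(x) = -289/698 + x² - 705*x (c(x) = (x² - 705*x) - 289*1/698 = (x² - 705*x) - 289/698 = -289/698 + x² - 705*x)
94178/113627 + c(-212)/(-84643 - 1*151371) = 94178/113627 + (-289/698 + (-212)² - 705*(-212))/(-84643 - 1*151371) = 94178*(1/113627) + (-289/698 + 44944 + 149460)/(-84643 - 151371) = 94178/113627 + (135693703/698)/(-236014) = 94178/113627 + (135693703/698)*(-1/236014) = 94178/113627 - 135693703/164737772 = 96205500635/18718658819044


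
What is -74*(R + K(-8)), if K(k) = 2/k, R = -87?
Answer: 12913/2 ≈ 6456.5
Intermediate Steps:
-74*(R + K(-8)) = -74*(-87 + 2/(-8)) = -74*(-87 + 2*(-1/8)) = -74*(-87 - 1/4) = -74*(-349/4) = 12913/2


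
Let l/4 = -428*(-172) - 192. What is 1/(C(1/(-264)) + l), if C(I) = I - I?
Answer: 1/293696 ≈ 3.4049e-6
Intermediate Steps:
C(I) = 0
l = 293696 (l = 4*(-428*(-172) - 192) = 4*(73616 - 192) = 4*73424 = 293696)
1/(C(1/(-264)) + l) = 1/(0 + 293696) = 1/293696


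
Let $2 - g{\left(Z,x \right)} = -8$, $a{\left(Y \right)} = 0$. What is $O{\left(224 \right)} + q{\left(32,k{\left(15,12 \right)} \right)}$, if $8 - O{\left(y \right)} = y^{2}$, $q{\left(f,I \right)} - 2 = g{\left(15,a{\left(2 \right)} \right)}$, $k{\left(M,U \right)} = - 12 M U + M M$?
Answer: $-50156$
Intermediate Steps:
$g{\left(Z,x \right)} = 10$ ($g{\left(Z,x \right)} = 2 - -8 = 2 + 8 = 10$)
$k{\left(M,U \right)} = M^{2} - 12 M U$ ($k{\left(M,U \right)} = - 12 M U + M^{2} = M^{2} - 12 M U$)
$q{\left(f,I \right)} = 12$ ($q{\left(f,I \right)} = 2 + 10 = 12$)
$O{\left(y \right)} = 8 - y^{2}$
$O{\left(224 \right)} + q{\left(32,k{\left(15,12 \right)} \right)} = \left(8 - 224^{2}\right) + 12 = \left(8 - 50176\right) + 12 = -50168 + 12 = -50156$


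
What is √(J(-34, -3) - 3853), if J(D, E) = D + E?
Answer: I*√3890 ≈ 62.37*I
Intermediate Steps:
√(J(-34, -3) - 3853) = √((-34 - 3) - 3853) = √(-37 - 3853) = √(-3890) = I*√3890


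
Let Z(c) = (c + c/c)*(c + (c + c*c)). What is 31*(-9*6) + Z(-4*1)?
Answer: -1698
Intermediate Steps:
Z(c) = (1 + c)*(c**2 + 2*c) (Z(c) = (c + 1)*(c + (c + c**2)) = (1 + c)*(c**2 + 2*c))
31*(-9*6) + Z(-4*1) = 31*(-9*6) + (-4*1)*(2 + (-4*1)**2 + 3*(-4*1)) = 31*(-54) - 4*(2 + (-4)**2 + 3*(-4)) = -1674 - 4*(2 + 16 - 12) = -1674 - 4*6 = -1674 - 24 = -1698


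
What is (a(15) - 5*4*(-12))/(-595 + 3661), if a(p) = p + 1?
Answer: 128/1533 ≈ 0.083496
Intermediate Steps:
a(p) = 1 + p
(a(15) - 5*4*(-12))/(-595 + 3661) = ((1 + 15) - 5*4*(-12))/(-595 + 3661) = (16 - 20*(-12))/3066 = (16 + 240)*(1/3066) = 256*(1/3066) = 128/1533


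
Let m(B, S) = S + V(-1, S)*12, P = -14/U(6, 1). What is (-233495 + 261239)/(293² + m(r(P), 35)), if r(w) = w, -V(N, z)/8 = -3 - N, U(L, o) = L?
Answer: 2312/7173 ≈ 0.32232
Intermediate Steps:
P = -7/3 (P = -14/6 = -14*⅙ = -7/3 ≈ -2.3333)
V(N, z) = 24 + 8*N (V(N, z) = -8*(-3 - N) = 24 + 8*N)
m(B, S) = 192 + S (m(B, S) = S + (24 + 8*(-1))*12 = S + (24 - 8)*12 = S + 16*12 = S + 192 = 192 + S)
(-233495 + 261239)/(293² + m(r(P), 35)) = (-233495 + 261239)/(293² + (192 + 35)) = 27744/(85849 + 227) = 27744/86076 = 27744*(1/86076) = 2312/7173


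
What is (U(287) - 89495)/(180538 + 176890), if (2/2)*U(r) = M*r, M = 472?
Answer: 45969/357428 ≈ 0.12861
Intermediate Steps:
U(r) = 472*r
(U(287) - 89495)/(180538 + 176890) = (472*287 - 89495)/(180538 + 176890) = (135464 - 89495)/357428 = 45969*(1/357428) = 45969/357428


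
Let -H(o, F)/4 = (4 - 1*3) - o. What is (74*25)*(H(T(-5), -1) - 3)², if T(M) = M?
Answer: 1348650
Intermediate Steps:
H(o, F) = -4 + 4*o (H(o, F) = -4*((4 - 1*3) - o) = -4*((4 - 3) - o) = -4*(1 - o) = -4 + 4*o)
(74*25)*(H(T(-5), -1) - 3)² = (74*25)*((-4 + 4*(-5)) - 3)² = 1850*((-4 - 20) - 3)² = 1850*(-24 - 3)² = 1850*(-27)² = 1850*729 = 1348650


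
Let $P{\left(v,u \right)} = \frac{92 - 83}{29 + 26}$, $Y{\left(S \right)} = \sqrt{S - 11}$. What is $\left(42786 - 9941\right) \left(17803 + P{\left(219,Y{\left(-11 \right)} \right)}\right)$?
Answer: $\frac{6432194006}{11} \approx 5.8474 \cdot 10^{8}$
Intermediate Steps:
$Y{\left(S \right)} = \sqrt{-11 + S}$
$P{\left(v,u \right)} = \frac{9}{55}$
$\left(42786 - 9941\right) \left(17803 + P{\left(219,Y{\left(-11 \right)} \right)}\right) = \left(42786 - 9941\right) \left(17803 + \frac{9}{55}\right) = 32845 \cdot \frac{979174}{55} = \frac{6432194006}{11}$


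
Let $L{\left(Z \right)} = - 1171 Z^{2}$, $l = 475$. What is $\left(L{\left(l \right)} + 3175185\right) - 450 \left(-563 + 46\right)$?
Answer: $-260799040$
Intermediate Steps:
$\left(L{\left(l \right)} + 3175185\right) - 450 \left(-563 + 46\right) = \left(- 1171 \cdot 475^{2} + 3175185\right) - 450 \left(-563 + 46\right) = \left(\left(-1171\right) 225625 + 3175185\right) - -232650 = \left(-264206875 + 3175185\right) + 232650 = -261031690 + 232650 = -260799040$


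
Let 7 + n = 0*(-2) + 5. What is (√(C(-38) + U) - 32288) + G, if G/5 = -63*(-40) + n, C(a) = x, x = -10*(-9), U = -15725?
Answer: -19698 + I*√15635 ≈ -19698.0 + 125.04*I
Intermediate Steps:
x = 90
C(a) = 90
n = -2 (n = -7 + (0*(-2) + 5) = -7 + (0 + 5) = -7 + 5 = -2)
G = 12590 (G = 5*(-63*(-40) - 2) = 5*(2520 - 2) = 5*2518 = 12590)
(√(C(-38) + U) - 32288) + G = (√(90 - 15725) - 32288) + 12590 = (√(-15635) - 32288) + 12590 = (I*√15635 - 32288) + 12590 = (-32288 + I*√15635) + 12590 = -19698 + I*√15635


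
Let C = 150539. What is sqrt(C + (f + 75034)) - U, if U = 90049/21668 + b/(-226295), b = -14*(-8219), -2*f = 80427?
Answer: -17884388367/4903360060 + 3*sqrt(82382)/2 ≈ 426.89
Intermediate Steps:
f = -80427/2 (f = -1/2*80427 = -80427/2 ≈ -40214.)
b = 115066
U = 17884388367/4903360060 (U = 90049/21668 + 115066/(-226295) = 90049*(1/21668) + 115066*(-1/226295) = 90049/21668 - 115066/226295 = 17884388367/4903360060 ≈ 3.6474)
sqrt(C + (f + 75034)) - U = sqrt(150539 + (-80427/2 + 75034)) - 1*17884388367/4903360060 = sqrt(150539 + 69641/2) - 17884388367/4903360060 = sqrt(370719/2) - 17884388367/4903360060 = 3*sqrt(82382)/2 - 17884388367/4903360060 = -17884388367/4903360060 + 3*sqrt(82382)/2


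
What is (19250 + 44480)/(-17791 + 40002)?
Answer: 63730/22211 ≈ 2.8693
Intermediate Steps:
(19250 + 44480)/(-17791 + 40002) = 63730/22211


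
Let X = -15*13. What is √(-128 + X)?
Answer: I*√323 ≈ 17.972*I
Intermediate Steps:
X = -195
√(-128 + X) = √(-128 - 195) = √(-323) = I*√323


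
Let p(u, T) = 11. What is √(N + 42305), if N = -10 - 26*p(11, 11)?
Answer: √42009 ≈ 204.96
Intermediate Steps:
N = -296 (N = -10 - 26*11 = -10 - 286 = -296)
√(N + 42305) = √(-296 + 42305) = √42009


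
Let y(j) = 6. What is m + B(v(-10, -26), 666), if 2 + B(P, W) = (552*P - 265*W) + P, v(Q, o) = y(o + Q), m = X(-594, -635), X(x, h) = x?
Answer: -173768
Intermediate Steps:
m = -594
v(Q, o) = 6
B(P, W) = -2 - 265*W + 553*P (B(P, W) = -2 + ((552*P - 265*W) + P) = -2 + ((-265*W + 552*P) + P) = -2 + (-265*W + 553*P) = -2 - 265*W + 553*P)
m + B(v(-10, -26), 666) = -594 + (-2 - 265*666 + 553*6) = -594 + (-2 - 176490 + 3318) = -594 - 173174 = -173768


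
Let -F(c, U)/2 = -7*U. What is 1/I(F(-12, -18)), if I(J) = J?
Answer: -1/252 ≈ -0.0039683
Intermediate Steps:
F(c, U) = 14*U (F(c, U) = -(-14)*U = 14*U)
1/I(F(-12, -18)) = 1/(14*(-18)) = 1/(-252) = -1/252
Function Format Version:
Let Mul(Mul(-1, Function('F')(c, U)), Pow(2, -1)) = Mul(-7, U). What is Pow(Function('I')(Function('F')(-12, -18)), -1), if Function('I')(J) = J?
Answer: Rational(-1, 252) ≈ -0.0039683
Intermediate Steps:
Function('F')(c, U) = Mul(14, U) (Function('F')(c, U) = Mul(-2, Mul(-7, U)) = Mul(14, U))
Pow(Function('I')(Function('F')(-12, -18)), -1) = Pow(Mul(14, -18), -1) = Pow(-252, -1) = Rational(-1, 252)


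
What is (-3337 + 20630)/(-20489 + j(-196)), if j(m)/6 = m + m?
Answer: -17293/22841 ≈ -0.75710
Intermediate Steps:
j(m) = 12*m (j(m) = 6*(m + m) = 6*(2*m) = 12*m)
(-3337 + 20630)/(-20489 + j(-196)) = (-3337 + 20630)/(-20489 + 12*(-196)) = 17293/(-20489 - 2352) = 17293/(-22841) = 17293*(-1/22841) = -17293/22841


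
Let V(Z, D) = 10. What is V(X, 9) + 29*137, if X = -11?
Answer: 3983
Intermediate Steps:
V(X, 9) + 29*137 = 10 + 29*137 = 10 + 3973 = 3983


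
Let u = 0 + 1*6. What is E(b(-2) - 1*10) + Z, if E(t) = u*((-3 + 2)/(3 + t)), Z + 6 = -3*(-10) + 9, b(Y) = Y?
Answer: 101/3 ≈ 33.667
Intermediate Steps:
Z = 33 (Z = -6 + (-3*(-10) + 9) = -6 + (30 + 9) = -6 + 39 = 33)
u = 6 (u = 0 + 6 = 6)
E(t) = -6/(3 + t) (E(t) = 6*((-3 + 2)/(3 + t)) = 6*(-1/(3 + t)) = -6/(3 + t))
E(b(-2) - 1*10) + Z = -6/(3 + (-2 - 1*10)) + 33 = -6/(3 + (-2 - 10)) + 33 = -6/(3 - 12) + 33 = -6/(-9) + 33 = -6*(-⅑) + 33 = ⅔ + 33 = 101/3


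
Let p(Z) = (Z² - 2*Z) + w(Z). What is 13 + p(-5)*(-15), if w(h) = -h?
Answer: -587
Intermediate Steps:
p(Z) = Z² - 3*Z (p(Z) = (Z² - 2*Z) - Z = Z² - 3*Z)
13 + p(-5)*(-15) = 13 - 5*(-3 - 5)*(-15) = 13 - 5*(-8)*(-15) = 13 + 40*(-15) = 13 - 600 = -587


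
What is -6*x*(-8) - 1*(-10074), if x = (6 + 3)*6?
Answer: 12666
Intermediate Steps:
x = 54 (x = 9*6 = 54)
-6*x*(-8) - 1*(-10074) = -6*54*(-8) - 1*(-10074) = -324*(-8) + 10074 = 2592 + 10074 = 12666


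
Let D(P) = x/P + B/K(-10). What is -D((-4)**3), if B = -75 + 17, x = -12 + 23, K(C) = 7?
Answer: 3789/448 ≈ 8.4576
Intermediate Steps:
x = 11
B = -58
D(P) = -58/7 + 11/P (D(P) = 11/P - 58/7 = -58/7 + 11/P)
-D((-4)**3) = -(-58/7 + 11/((-4)**3)) = -(-58/7 + 11/(-64)) = -(-58/7 + 11*(-1/64)) = -(-58/7 - 11/64) = -1*(-3789/448) = 3789/448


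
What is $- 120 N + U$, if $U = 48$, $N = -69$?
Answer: $8328$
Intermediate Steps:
$- 120 N + U = \left(-120\right) \left(-69\right) + 48 = 8280 + 48 = 8328$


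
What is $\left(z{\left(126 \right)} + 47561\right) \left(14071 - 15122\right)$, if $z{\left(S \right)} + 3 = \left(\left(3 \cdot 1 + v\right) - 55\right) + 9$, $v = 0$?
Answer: $-49938265$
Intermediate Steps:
$z{\left(S \right)} = -46$ ($z{\left(S \right)} = -3 + \left(\left(\left(3 \cdot 1 + 0\right) - 55\right) + 9\right) = -3 + \left(\left(\left(3 + 0\right) - 55\right) + 9\right) = -3 + \left(\left(3 - 55\right) + 9\right) = -3 + \left(-52 + 9\right) = -3 - 43 = -46$)
$\left(z{\left(126 \right)} + 47561\right) \left(14071 - 15122\right) = \left(-46 + 47561\right) \left(14071 - 15122\right) = 47515 \left(-1051\right) = -49938265$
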